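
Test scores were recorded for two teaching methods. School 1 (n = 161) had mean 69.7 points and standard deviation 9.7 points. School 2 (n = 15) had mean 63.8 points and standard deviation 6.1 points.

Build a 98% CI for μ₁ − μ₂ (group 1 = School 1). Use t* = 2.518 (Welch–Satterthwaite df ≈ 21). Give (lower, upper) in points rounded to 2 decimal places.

(1.49, 10.31)

Per-group SEs: s₁/√n₁ = 9.7/√161 = 0.7645, s₂/√n₂ = 6.1/√15 = 1.5750.
Unpooled SE of the difference: √(0.58446025 + 2.480625) = 1.7507.
Margin of error = t* · SE = 2.518 × 1.7507 = 4.4083.
x̄₁ − x̄₂ = 69.7 − 63.8 = 5.9000.
CI: 5.9000 ± 4.4083 = (1.49, 10.31).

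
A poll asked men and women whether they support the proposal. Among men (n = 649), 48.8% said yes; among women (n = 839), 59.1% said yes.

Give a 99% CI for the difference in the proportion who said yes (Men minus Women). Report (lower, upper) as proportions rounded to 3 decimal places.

(-0.170, -0.036)

Each SE is √(p̂(1−p̂)/n): √(0.4880·0.5120/649) = 0.01962 and √(0.5910·0.4090/839) = 0.01697.
SE(p̂₁ − p̂₂) = √(SE₁² + SE₂²) = √(0.0003849444 + 0.0002879809) = 0.02594, since the two samples are independent.
At 99% confidence z* = 2.576; margin = 2.576 × 0.02594 = 0.06682.
The difference is 0.4880 − 0.5910 = -0.1030, so the interval is -0.1030 ± 0.06682 = (-0.170, -0.036).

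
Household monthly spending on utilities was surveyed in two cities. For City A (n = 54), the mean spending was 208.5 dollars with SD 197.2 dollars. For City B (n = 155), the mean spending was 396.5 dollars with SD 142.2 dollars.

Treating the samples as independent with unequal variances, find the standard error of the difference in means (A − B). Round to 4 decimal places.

SE₁ = s₁/√n₁ = 197.2/√54 = 26.8355; SE₂ = 142.2/√155 = 11.4218.
Independent samples, unequal variances: SE_diff = √(SE₁² + SE₂²) = √(720.14406025 + 130.45751524) = 29.1651.

29.1651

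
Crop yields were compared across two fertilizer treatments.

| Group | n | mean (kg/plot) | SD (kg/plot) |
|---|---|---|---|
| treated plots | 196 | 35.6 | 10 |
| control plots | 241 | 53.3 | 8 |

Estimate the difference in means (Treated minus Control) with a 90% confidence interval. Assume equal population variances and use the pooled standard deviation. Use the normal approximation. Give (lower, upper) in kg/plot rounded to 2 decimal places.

s_p = √[((n₁−1)s₁² + (n₂−1)s₂²)/(n₁+n₂−2)] = √[(195·10² + 240·8²)/435] = 8.9520.
SE = 8.9520·√(1/196 + 1/241) = 0.8610.
With z* = 1.645, margin = 1.645 × 0.8610 = 1.4163.
x̄₁ − x̄₂ = 35.6 − 53.3 = -17.7000; interval -17.7000 ± 1.4163 = (-19.12, -16.28).

(-19.12, -16.28)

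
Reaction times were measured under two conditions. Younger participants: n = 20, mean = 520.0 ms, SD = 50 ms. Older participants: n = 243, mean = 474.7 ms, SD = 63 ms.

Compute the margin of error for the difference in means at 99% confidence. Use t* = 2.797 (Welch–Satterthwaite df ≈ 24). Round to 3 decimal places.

Standard errors of each mean: 50/√20 = 11.1803 and 63/√243 = 4.0415.
SE(x̄₁ − x̄₂) = √(11.1803² + 4.0415²) = 11.8883 for independent samples with unequal variances.
With t* = 2.797, the margin is 2.797 × 11.8883 = 33.2516.

33.252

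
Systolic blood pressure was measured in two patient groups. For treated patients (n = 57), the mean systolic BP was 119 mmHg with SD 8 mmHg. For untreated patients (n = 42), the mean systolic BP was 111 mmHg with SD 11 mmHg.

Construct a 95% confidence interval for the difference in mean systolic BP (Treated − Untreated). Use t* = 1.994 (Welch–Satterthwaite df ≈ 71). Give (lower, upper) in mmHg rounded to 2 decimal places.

(4.01, 11.99)

Per-group SEs: s₁/√n₁ = 8/√57 = 1.0596, s₂/√n₂ = 11/√42 = 1.6973.
Unpooled SE of the difference: √(1.12275216 + 2.88082729) = 2.0009.
Margin of error = t* · SE = 1.994 × 2.0009 = 3.9898.
x̄₁ − x̄₂ = 119 − 111 = 8.0000.
CI: 8.0000 ± 3.9898 = (4.01, 11.99).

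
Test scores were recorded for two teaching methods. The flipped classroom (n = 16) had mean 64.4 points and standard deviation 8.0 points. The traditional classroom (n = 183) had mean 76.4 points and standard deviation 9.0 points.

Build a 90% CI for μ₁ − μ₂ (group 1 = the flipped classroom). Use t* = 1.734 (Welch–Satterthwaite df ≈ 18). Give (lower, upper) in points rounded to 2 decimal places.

(-15.65, -8.35)

Per-group SEs: s₁/√n₁ = 8.0/√16 = 2.0000, s₂/√n₂ = 9.0/√183 = 0.6653.
Unpooled SE of the difference: √(4.0 + 0.44262409) = 2.1078.
Margin of error = t* · SE = 1.734 × 2.1078 = 3.6549.
x̄₁ − x̄₂ = 64.4 − 76.4 = -12.0000.
CI: -12.0000 ± 3.6549 = (-15.65, -8.35).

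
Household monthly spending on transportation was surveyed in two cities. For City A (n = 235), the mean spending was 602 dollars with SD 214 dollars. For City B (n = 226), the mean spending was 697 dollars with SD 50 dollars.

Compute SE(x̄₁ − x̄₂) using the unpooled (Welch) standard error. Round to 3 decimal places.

14.351

Per-group SEs: s₁/√n₁ = 214/√235 = 13.9598, s₂/√n₂ = 50/√226 = 3.3260.
Unpooled SE of the difference: √(194.87601604 + 11.062276) = 14.3506.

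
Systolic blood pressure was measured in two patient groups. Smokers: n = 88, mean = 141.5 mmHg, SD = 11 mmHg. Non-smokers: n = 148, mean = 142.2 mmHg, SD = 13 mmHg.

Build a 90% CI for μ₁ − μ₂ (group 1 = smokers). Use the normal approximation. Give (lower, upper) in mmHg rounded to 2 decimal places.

SE₁ = s₁/√n₁ = 11/√88 = 1.1726; SE₂ = 13/√148 = 1.0686.
Independent samples, unequal variances: SE_diff = √(SE₁² + SE₂²) = √(1.37499076 + 1.14190596) = 1.5865.
z* = 1.645, so margin of error = 1.645 × 1.5865 = 2.6098.
Difference in means = 141.5 − 142.2 = -0.7000.
-0.7000 ± 2.6098 → (-3.31, 1.91).

(-3.31, 1.91)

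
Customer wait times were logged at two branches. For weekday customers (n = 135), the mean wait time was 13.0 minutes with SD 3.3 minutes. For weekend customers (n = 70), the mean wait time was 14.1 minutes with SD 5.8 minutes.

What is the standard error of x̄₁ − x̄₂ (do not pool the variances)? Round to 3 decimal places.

0.749

Per-group SEs: s₁/√n₁ = 3.3/√135 = 0.2840, s₂/√n₂ = 5.8/√70 = 0.6932.
Unpooled SE of the difference: √(0.080656 + 0.48052624) = 0.7491.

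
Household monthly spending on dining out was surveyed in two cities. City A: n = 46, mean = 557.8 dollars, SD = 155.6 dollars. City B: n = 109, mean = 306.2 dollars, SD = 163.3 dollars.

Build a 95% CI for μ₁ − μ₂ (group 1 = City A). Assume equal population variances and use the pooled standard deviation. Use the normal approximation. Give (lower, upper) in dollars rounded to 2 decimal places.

(196.09, 307.11)

Pooled variance s_p² = [45·155.6² + 108·163.3²] / (46+109−2) = 25944.6753, so s_p = 161.0735.
SE_diff = s_p·√(1/n₁ + 1/n₂) = 161.0735·√(1/46 + 1/109) = 28.3203.
z* = 1.960; margin = 1.960 × 28.3203 = 55.5078.
Difference = 557.8 − 306.2 = 251.6000.
251.6000 ± 55.5078 → (196.09, 307.11).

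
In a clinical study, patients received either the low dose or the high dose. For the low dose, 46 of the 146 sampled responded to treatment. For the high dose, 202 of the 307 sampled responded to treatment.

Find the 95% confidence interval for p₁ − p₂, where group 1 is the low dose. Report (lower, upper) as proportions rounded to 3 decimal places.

(-0.435, -0.251)

p̂₁ = 46/146 = 0.3151 and p̂₂ = 202/307 = 0.6580.
SE₁ = √(p̂₁(1−p̂₁)/n₁) = √(0.3151·0.6849/146) = 0.03845; SE₂ = √(0.6580·0.3420/307) = 0.02707.
Independent samples: SE of the difference = √(SE₁² + SE₂²) = √(0.0014784025 + 0.0007327849) = 0.04702.
z* for 95% confidence is 1.960, so the margin of error is 1.960 × 0.04702 = 0.09216.
Point estimate p̂₁ − p̂₂ = 0.3151 − 0.6580 = -0.3429.
-0.3429 ± 0.09216 → (-0.435, -0.251).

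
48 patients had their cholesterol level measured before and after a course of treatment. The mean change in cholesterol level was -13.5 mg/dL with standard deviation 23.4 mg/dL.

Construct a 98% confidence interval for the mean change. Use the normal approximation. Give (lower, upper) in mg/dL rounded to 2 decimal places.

(-21.36, -5.64)

Paired design: SE = s_d/√n = 23.4/√48 = 3.3775.
z* = 2.326; margin of error = 2.326 × 3.3775 = 7.8561.
-13.5 ± 7.8561 → (-21.36, -5.64).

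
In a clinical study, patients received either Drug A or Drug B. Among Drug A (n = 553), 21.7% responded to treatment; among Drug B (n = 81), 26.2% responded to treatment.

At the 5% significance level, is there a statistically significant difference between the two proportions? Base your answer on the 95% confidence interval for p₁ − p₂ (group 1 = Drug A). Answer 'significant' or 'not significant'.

The two standard errors are √(0.2170×0.7830/553) = 0.01753 and √(0.2620×0.7380/81) = 0.04886.
Because the samples are independent, SE_diff = √(0.01753² + 0.04886²) = 0.05191.
Using z* = 1.960 for 95%, ME = 1.960 × 0.05191 = 0.10174.
p̂₁ − p̂₂ = -0.0450; interval -0.0450 ± 0.10174 gives (-0.14674, 0.05674).
The interval (-0.14674, 0.05674) contains 0, so the difference is not significant.

not significant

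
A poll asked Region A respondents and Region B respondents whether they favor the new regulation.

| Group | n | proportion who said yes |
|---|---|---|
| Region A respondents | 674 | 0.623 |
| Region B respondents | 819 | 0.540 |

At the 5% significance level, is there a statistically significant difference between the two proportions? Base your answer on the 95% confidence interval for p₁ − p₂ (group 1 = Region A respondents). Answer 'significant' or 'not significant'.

Each SE is √(p̂(1−p̂)/n): √(0.6230·0.3770/674) = 0.01867 and √(0.5400·0.4600/819) = 0.01742.
SE(p̂₁ − p̂₂) = √(SE₁² + SE₂²) = √(0.0003485689 + 0.0003034564) = 0.02553, since the two samples are independent.
At 95% confidence z* = 1.960; margin = 1.960 × 0.02553 = 0.05004.
The difference is 0.6230 − 0.5400 = 0.0830, so the interval is 0.0830 ± 0.05004 = (0.03296, 0.13304).
The interval (0.03296, 0.13304) does not contain 0, so the difference is significant.

significant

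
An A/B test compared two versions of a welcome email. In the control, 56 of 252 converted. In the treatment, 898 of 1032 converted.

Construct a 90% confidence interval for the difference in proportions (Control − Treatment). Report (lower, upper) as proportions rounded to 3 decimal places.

p̂₁ = 56/252 = 0.2222 and p̂₂ = 898/1032 = 0.8702.
SE₁ = √(p̂₁(1−p̂₁)/n₁) = √(0.2222·0.7778/252) = 0.02619; SE₂ = √(0.8702·0.1298/1032) = 0.01046.
Independent samples: SE of the difference = √(SE₁² + SE₂²) = √(0.0006859161 + 0.0001094116) = 0.02820.
z* for 90% confidence is 1.645, so the margin of error is 1.645 × 0.02820 = 0.04639.
Point estimate p̂₁ − p̂₂ = 0.2222 − 0.8702 = -0.6480.
-0.6480 ± 0.04639 → (-0.694, -0.602).

(-0.694, -0.602)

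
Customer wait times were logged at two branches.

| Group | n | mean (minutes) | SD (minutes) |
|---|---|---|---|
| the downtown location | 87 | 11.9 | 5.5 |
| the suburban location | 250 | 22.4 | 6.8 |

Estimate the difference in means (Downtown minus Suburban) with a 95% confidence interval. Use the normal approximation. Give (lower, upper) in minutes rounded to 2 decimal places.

(-11.93, -9.07)

SE₁ = s₁/√n₁ = 5.5/√87 = 0.5897; SE₂ = 6.8/√250 = 0.4301.
Independent samples, unequal variances: SE_diff = √(SE₁² + SE₂²) = √(0.34774609 + 0.18498601) = 0.7299.
z* = 1.960, so margin of error = 1.960 × 0.7299 = 1.4306.
Difference in means = 11.9 − 22.4 = -10.5000.
-10.5000 ± 1.4306 → (-11.93, -9.07).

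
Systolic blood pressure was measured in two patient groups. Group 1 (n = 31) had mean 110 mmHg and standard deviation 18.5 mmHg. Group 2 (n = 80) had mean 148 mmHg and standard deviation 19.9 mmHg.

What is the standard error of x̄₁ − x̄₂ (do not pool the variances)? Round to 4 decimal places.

3.9988

Per-group SEs: s₁/√n₁ = 18.5/√31 = 3.3227, s₂/√n₂ = 19.9/√80 = 2.2249.
Unpooled SE of the difference: √(11.04033529 + 4.95018001) = 3.9988.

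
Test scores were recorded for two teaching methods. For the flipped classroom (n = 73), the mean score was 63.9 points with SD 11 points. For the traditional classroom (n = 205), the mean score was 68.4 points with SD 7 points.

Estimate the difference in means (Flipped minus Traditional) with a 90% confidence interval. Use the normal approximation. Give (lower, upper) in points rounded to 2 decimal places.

Per-group SEs: s₁/√n₁ = 11/√73 = 1.2875, s₂/√n₂ = 7/√205 = 0.4889.
Unpooled SE of the difference: √(1.65765625 + 0.23902321) = 1.3772.
Margin of error = z* · SE = 1.645 × 1.3772 = 2.2655.
x̄₁ − x̄₂ = 63.9 − 68.4 = -4.5000.
CI: -4.5000 ± 2.2655 = (-6.77, -2.23).

(-6.77, -2.23)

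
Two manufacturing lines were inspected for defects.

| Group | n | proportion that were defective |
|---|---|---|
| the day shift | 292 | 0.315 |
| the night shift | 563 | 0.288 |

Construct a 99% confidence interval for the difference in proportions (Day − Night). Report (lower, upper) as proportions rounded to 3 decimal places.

The two standard errors are √(0.3150×0.6850/292) = 0.02718 and √(0.2880×0.7120/563) = 0.01908.
Because the samples are independent, SE_diff = √(0.02718² + 0.01908²) = 0.03321.
Using z* = 2.576 for 99%, ME = 2.576 × 0.03321 = 0.08555.
p̂₁ − p̂₂ = 0.0270; interval 0.0270 ± 0.08555 gives (-0.059, 0.113).

(-0.059, 0.113)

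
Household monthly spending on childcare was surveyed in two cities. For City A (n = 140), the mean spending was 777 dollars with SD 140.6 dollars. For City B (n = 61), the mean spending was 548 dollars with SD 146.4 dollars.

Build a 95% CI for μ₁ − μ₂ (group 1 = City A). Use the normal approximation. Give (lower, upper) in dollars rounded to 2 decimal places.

(185.50, 272.50)

SE₁ = s₁/√n₁ = 140.6/√140 = 11.8829; SE₂ = 146.4/√61 = 18.7446.
Independent samples, unequal variances: SE_diff = √(SE₁² + SE₂²) = √(141.20331241 + 351.36002916) = 22.1938.
z* = 1.960, so margin of error = 1.960 × 22.1938 = 43.4998.
Difference in means = 777 − 548 = 229.0000.
229.0000 ± 43.4998 → (185.50, 272.50).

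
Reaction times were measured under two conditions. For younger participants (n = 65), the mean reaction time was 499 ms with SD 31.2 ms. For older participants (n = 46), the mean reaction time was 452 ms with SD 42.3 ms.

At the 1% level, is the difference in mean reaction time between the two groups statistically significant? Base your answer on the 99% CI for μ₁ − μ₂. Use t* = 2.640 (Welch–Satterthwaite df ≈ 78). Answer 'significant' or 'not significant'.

significant

SE₁ = s₁/√n₁ = 31.2/√65 = 3.8699; SE₂ = 42.3/√46 = 6.2368.
Independent samples, unequal variances: SE_diff = √(SE₁² + SE₂²) = √(14.97612601 + 38.89767424) = 7.3399.
t* = 2.640, so margin of error = 2.640 × 7.3399 = 19.3773.
Difference in means = 499 − 452 = 47.0000.
47.0000 ± 19.3773 → (27.6227, 66.3773).
The interval (27.6227, 66.3773) does not contain 0, so the difference is significant.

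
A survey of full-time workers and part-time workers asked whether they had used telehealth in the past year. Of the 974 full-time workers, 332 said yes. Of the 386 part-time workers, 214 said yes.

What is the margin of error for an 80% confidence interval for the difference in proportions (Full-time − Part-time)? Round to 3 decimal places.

First, p̂₁ = 332/974 = 0.3409; p̂₂ = 214/386 = 0.5544.
The two standard errors are √(0.3409×0.6591/974) = 0.01519 and √(0.5544×0.4456/386) = 0.02530.
Because the samples are independent, SE_diff = √(0.01519² + 0.02530²) = 0.02951.
Using z* = 1.282 for 80%, ME = 1.282 × 0.02951 = 0.03783.

0.038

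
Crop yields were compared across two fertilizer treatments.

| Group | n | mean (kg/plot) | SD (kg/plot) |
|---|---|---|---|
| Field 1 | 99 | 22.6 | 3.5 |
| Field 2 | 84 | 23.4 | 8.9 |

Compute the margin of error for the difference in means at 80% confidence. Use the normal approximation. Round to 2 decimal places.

1.32

Per-group SEs: s₁/√n₁ = 3.5/√99 = 0.3518, s₂/√n₂ = 8.9/√84 = 0.9711.
Unpooled SE of the difference: √(0.12376324 + 0.94303521) = 1.0329.
Margin of error = z* · SE = 1.282 × 1.0329 = 1.3242.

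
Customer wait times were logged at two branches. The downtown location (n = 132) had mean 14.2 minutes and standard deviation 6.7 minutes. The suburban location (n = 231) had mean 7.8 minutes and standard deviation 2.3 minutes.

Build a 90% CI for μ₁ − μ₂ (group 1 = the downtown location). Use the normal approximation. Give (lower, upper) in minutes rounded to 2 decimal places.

(5.41, 7.39)

Standard errors of each mean: 6.7/√132 = 0.5832 and 2.3/√231 = 0.1513.
SE(x̄₁ − x̄₂) = √(0.5832² + 0.1513²) = 0.6025 for independent samples with unequal variances.
With z* = 1.645, the margin is 1.645 × 0.6025 = 0.9911.
x̄₁ − x̄₂ = 14.2 − 7.8 = 6.4000; the interval is 6.4000 ± 0.9911 = (5.41, 7.39).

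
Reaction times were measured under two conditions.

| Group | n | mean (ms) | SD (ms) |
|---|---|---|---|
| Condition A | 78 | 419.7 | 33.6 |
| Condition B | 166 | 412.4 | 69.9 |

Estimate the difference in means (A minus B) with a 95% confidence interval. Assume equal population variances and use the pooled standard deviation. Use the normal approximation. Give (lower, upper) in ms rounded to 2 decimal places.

(-9.05, 23.65)

Pooled variance s_p² = [77·33.6² + 165·69.9²] / (78+166−2) = 3690.5850, so s_p = 60.7502.
SE_diff = s_p·√(1/n₁ + 1/n₂) = 60.7502·√(1/78 + 1/166) = 8.3395.
z* = 1.960; margin = 1.960 × 8.3395 = 16.3454.
Difference = 419.7 − 412.4 = 7.3000.
7.3000 ± 16.3454 → (-9.05, 23.65).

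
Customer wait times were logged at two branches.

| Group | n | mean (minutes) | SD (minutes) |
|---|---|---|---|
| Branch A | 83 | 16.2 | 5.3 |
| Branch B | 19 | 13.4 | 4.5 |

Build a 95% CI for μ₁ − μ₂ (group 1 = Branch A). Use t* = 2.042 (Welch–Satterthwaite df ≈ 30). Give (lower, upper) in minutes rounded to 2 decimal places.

Standard errors of each mean: 5.3/√83 = 0.5818 and 4.5/√19 = 1.0324.
SE(x̄₁ − x̄₂) = √(0.5818² + 1.0324²) = 1.1850 for independent samples with unequal variances.
With t* = 2.042, the margin is 2.042 × 1.1850 = 2.4198.
x̄₁ − x̄₂ = 16.2 − 13.4 = 2.8000; the interval is 2.8000 ± 2.4198 = (0.38, 5.22).

(0.38, 5.22)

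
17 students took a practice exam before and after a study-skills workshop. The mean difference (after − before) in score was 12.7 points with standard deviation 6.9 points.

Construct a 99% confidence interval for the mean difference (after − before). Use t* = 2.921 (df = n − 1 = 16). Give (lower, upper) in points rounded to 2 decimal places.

(7.81, 17.59)

This is a matched-pairs design, so SE = s_d/√n = 6.9/√17 = 1.6735.
Margin = 2.921 × 1.6735 = 4.8883; the interval is 12.7 ± 4.8883 = (7.81, 17.59).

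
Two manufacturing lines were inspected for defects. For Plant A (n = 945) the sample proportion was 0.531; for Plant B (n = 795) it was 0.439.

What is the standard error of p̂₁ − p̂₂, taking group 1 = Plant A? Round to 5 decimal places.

0.02394

Each SE is √(p̂(1−p̂)/n): √(0.5310·0.4690/945) = 0.01623 and √(0.4390·0.5610/795) = 0.01760.
SE(p̂₁ − p̂₂) = √(SE₁² + SE₂²) = √(0.0002634129 + 0.00030976) = 0.02394, since the two samples are independent.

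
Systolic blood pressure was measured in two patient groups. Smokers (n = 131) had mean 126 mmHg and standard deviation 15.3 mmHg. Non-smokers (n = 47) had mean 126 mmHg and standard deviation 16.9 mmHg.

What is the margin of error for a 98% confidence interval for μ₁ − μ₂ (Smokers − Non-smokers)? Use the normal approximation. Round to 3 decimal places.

6.523

Standard errors of each mean: 15.3/√131 = 1.3368 and 16.9/√47 = 2.4651.
SE(x̄₁ − x̄₂) = √(1.3368² + 2.4651²) = 2.8042 for independent samples with unequal variances.
With z* = 2.326, the margin is 2.326 × 2.8042 = 6.5226.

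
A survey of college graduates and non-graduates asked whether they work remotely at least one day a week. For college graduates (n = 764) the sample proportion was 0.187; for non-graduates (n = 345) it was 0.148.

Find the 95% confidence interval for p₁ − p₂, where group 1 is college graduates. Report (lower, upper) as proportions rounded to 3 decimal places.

The two standard errors are √(0.1870×0.8130/764) = 0.01411 and √(0.1480×0.8520/345) = 0.01912.
Because the samples are independent, SE_diff = √(0.01411² + 0.01912²) = 0.02376.
Using z* = 1.960 for 95%, ME = 1.960 × 0.02376 = 0.04657.
p̂₁ − p̂₂ = 0.0390; interval 0.0390 ± 0.04657 gives (-0.008, 0.086).

(-0.008, 0.086)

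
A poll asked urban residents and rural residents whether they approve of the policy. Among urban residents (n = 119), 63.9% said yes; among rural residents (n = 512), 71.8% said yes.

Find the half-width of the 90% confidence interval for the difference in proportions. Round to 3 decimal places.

0.079

Each SE is √(p̂(1−p̂)/n): √(0.6390·0.3610/119) = 0.04403 and √(0.7180·0.2820/512) = 0.01989.
SE(p̂₁ − p̂₂) = √(SE₁² + SE₂²) = √(0.0019386409 + 0.0003956121) = 0.04831, since the two samples are independent.
At 90% confidence z* = 1.645; margin = 1.645 × 0.04831 = 0.07947.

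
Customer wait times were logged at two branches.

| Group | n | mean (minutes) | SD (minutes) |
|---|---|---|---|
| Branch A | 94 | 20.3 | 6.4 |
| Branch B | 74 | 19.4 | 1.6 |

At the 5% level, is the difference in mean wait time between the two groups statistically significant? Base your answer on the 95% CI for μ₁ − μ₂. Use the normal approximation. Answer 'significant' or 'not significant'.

Standard errors of each mean: 6.4/√94 = 0.6601 and 1.6/√74 = 0.1860.
SE(x̄₁ − x̄₂) = √(0.6601² + 0.1860²) = 0.6858 for independent samples with unequal variances.
With z* = 1.960, the margin is 1.960 × 0.6858 = 1.3442.
x̄₁ − x̄₂ = 20.3 − 19.4 = 0.9000; the interval is 0.9000 ± 1.3442 = (-0.4442, 2.2442).
The interval (-0.4442, 2.2442) contains 0, so the difference is not significant.

not significant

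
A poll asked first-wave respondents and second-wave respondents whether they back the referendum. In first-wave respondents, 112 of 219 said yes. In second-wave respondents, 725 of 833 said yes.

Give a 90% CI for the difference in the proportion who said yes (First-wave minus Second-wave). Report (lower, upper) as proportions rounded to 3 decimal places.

(-0.418, -0.300)

p̂₁ = 112/219 = 0.5114 and p̂₂ = 725/833 = 0.8703.
SE₁ = √(p̂₁(1−p̂₁)/n₁) = √(0.5114·0.4886/219) = 0.03378; SE₂ = √(0.8703·0.1297/833) = 0.01164.
Independent samples: SE of the difference = √(SE₁² + SE₂²) = √(0.0011410884 + 0.0001354896) = 0.03573.
z* for 90% confidence is 1.645, so the margin of error is 1.645 × 0.03573 = 0.05878.
Point estimate p̂₁ − p̂₂ = 0.5114 − 0.8703 = -0.3589.
-0.3589 ± 0.05878 → (-0.418, -0.300).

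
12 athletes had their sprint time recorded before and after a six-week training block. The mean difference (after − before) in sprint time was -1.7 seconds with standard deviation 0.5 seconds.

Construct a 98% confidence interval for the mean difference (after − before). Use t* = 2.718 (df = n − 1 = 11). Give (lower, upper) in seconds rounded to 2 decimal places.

(-2.09, -1.31)

Paired design: SE = s_d/√n = 0.5/√12 = 0.1443.
t* = 2.718; margin of error = 2.718 × 0.1443 = 0.3922.
-1.7 ± 0.3922 → (-2.09, -1.31).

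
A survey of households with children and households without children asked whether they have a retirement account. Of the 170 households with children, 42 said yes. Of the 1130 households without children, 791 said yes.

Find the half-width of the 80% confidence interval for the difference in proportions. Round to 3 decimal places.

0.046

First, p̂₁ = 42/170 = 0.2471; p̂₂ = 791/1130 = 0.7000.
The two standard errors are √(0.2471×0.7529/170) = 0.03308 and √(0.7000×0.3000/1130) = 0.01363.
Because the samples are independent, SE_diff = √(0.03308² + 0.01363²) = 0.03578.
Using z* = 1.282 for 80%, ME = 1.282 × 0.03578 = 0.04587.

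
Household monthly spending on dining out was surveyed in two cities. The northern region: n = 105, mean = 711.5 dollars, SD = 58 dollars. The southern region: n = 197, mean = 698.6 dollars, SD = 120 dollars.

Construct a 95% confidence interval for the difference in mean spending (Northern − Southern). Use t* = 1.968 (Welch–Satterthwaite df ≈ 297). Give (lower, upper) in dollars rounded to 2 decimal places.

(-7.28, 33.08)

SE₁ = s₁/√n₁ = 58/√105 = 5.6602; SE₂ = 120/√197 = 8.5496.
Independent samples, unequal variances: SE_diff = √(SE₁² + SE₂²) = √(32.03786404 + 73.09566016) = 10.2535.
t* = 1.968, so margin of error = 1.968 × 10.2535 = 20.1789.
Difference in means = 711.5 − 698.6 = 12.9000.
12.9000 ± 20.1789 → (-7.28, 33.08).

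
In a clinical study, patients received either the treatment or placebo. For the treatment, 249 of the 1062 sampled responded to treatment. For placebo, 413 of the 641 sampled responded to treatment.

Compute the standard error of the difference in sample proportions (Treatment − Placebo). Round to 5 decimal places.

p̂₁ = 249/1062 = 0.2345 and p̂₂ = 413/641 = 0.6443.
SE₁ = √(p̂₁(1−p̂₁)/n₁) = √(0.2345·0.7655/1062) = 0.01300; SE₂ = √(0.6443·0.3557/641) = 0.01891.
Independent samples: SE of the difference = √(SE₁² + SE₂²) = √(0.000169 + 0.0003575881) = 0.02295.

0.02295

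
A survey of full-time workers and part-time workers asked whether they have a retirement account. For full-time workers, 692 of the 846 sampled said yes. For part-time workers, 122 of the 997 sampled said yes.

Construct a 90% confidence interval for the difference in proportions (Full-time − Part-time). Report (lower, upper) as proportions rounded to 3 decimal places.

(0.668, 0.723)

First, p̂₁ = 692/846 = 0.8180; p̂₂ = 122/997 = 0.1224.
The two standard errors are √(0.8180×0.1820/846) = 0.01327 and √(0.1224×0.8776/997) = 0.01038.
Because the samples are independent, SE_diff = √(0.01327² + 0.01038²) = 0.01685.
Using z* = 1.645 for 90%, ME = 1.645 × 0.01685 = 0.02772.
p̂₁ − p̂₂ = 0.6956; interval 0.6956 ± 0.02772 gives (0.668, 0.723).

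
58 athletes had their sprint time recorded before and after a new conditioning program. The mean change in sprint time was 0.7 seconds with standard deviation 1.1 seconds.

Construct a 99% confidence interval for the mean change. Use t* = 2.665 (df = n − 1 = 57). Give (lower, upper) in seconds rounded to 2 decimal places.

(0.32, 1.08)

This is a matched-pairs design, so SE = s_d/√n = 1.1/√58 = 0.1444.
Margin = 2.665 × 0.1444 = 0.3848; the interval is 0.7 ± 0.3848 = (0.32, 1.08).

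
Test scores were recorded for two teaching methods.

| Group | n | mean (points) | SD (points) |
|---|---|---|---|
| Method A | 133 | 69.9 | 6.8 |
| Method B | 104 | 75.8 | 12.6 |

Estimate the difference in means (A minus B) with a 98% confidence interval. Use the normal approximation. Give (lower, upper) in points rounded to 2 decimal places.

Standard errors of each mean: 6.8/√133 = 0.5896 and 12.6/√104 = 1.2355.
SE(x̄₁ − x̄₂) = √(0.5896² + 1.2355²) = 1.3690 for independent samples with unequal variances.
With z* = 2.326, the margin is 2.326 × 1.3690 = 3.1843.
x̄₁ − x̄₂ = 69.9 − 75.8 = -5.9000; the interval is -5.9000 ± 3.1843 = (-9.08, -2.72).

(-9.08, -2.72)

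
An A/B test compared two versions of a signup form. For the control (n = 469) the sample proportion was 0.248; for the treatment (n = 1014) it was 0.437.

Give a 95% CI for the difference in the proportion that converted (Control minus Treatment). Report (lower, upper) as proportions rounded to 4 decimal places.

The two standard errors are √(0.2480×0.7520/469) = 0.01994 and √(0.4370×0.5630/1014) = 0.01558.
Because the samples are independent, SE_diff = √(0.01994² + 0.01558²) = 0.02530.
Using z* = 1.960 for 95%, ME = 1.960 × 0.02530 = 0.04959.
p̂₁ − p̂₂ = -0.1890; interval -0.1890 ± 0.04959 gives (-0.2386, -0.1394).

(-0.2386, -0.1394)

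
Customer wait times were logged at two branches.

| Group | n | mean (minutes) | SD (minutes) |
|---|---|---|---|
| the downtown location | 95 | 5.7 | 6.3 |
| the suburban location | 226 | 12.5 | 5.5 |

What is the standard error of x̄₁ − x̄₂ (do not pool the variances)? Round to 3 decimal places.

0.743

SE₁ = s₁/√n₁ = 6.3/√95 = 0.6464; SE₂ = 5.5/√226 = 0.3659.
Independent samples, unequal variances: SE_diff = √(SE₁² + SE₂²) = √(0.41783296 + 0.13388281) = 0.7428.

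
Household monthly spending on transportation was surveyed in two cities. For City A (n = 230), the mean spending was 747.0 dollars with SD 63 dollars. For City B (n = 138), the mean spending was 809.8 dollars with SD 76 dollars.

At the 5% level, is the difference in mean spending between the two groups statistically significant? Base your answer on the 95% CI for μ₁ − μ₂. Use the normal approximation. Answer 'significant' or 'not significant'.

Per-group SEs: s₁/√n₁ = 63/√230 = 4.1541, s₂/√n₂ = 76/√138 = 6.4695.
Unpooled SE of the difference: √(17.25654681 + 41.85443025) = 7.6884.
Margin of error = z* · SE = 1.960 × 7.6884 = 15.0693.
x̄₁ − x̄₂ = 747.0 − 809.8 = -62.8000.
CI: -62.8000 ± 15.0693 = (-77.8693, -47.7307).
The interval (-77.8693, -47.7307) does not contain 0, so the difference is significant.

significant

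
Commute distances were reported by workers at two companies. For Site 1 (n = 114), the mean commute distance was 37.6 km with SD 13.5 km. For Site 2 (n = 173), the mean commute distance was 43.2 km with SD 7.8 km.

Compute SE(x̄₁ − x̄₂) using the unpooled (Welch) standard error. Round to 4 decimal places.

Standard errors of each mean: 13.5/√114 = 1.2644 and 7.8/√173 = 0.5930.
SE(x̄₁ − x̄₂) = √(1.2644² + 0.5930²) = 1.3966 for independent samples with unequal variances.

1.3966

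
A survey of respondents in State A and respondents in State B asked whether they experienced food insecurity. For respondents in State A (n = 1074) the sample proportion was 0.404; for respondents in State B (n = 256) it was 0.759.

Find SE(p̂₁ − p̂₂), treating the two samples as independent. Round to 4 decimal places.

The two standard errors are √(0.4040×0.5960/1074) = 0.01497 and √(0.7590×0.2410/256) = 0.02673.
Because the samples are independent, SE_diff = √(0.01497² + 0.02673²) = 0.03064.

0.0306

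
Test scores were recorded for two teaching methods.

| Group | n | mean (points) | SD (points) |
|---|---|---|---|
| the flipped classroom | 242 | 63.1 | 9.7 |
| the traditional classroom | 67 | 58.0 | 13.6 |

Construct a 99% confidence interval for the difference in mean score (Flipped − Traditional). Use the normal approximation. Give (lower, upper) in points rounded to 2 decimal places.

Standard errors of each mean: 9.7/√242 = 0.6235 and 13.6/√67 = 1.6615.
SE(x̄₁ − x̄₂) = √(0.6235² + 1.6615²) = 1.7746 for independent samples with unequal variances.
With z* = 2.576, the margin is 2.576 × 1.7746 = 4.5714.
x̄₁ − x̄₂ = 63.1 − 58.0 = 5.1000; the interval is 5.1000 ± 4.5714 = (0.53, 9.67).

(0.53, 9.67)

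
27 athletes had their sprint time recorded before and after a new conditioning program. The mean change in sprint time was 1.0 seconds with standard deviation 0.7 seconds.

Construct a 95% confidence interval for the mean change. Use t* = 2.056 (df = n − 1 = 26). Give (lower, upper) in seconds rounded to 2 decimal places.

This is a matched-pairs design, so SE = s_d/√n = 0.7/√27 = 0.1347.
Margin = 2.056 × 0.1347 = 0.2769; the interval is 1.0 ± 0.2769 = (0.72, 1.28).

(0.72, 1.28)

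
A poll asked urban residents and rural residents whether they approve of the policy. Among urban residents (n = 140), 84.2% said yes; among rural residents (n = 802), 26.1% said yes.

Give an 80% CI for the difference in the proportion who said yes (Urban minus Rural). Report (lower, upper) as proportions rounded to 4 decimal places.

(0.5368, 0.6252)

The two standard errors are √(0.8420×0.1580/140) = 0.03083 and √(0.2610×0.7390/802) = 0.01551.
Because the samples are independent, SE_diff = √(0.03083² + 0.01551²) = 0.03451.
Using z* = 1.282 for 80%, ME = 1.282 × 0.03451 = 0.04424.
p̂₁ − p̂₂ = 0.5810; interval 0.5810 ± 0.04424 gives (0.5368, 0.6252).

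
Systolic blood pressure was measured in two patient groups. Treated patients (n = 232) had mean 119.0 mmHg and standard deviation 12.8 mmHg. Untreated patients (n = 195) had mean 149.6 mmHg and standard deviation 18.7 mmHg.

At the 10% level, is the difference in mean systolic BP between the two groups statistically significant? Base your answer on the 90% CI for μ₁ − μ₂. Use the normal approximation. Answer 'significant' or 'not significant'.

significant

Standard errors of each mean: 12.8/√232 = 0.8404 and 18.7/√195 = 1.3391.
SE(x̄₁ − x̄₂) = √(0.8404² + 1.3391²) = 1.5810 for independent samples with unequal variances.
With z* = 1.645, the margin is 1.645 × 1.5810 = 2.6007.
x̄₁ − x̄₂ = 119.0 − 149.6 = -30.6000; the interval is -30.6000 ± 2.6007 = (-33.2007, -27.9993).
The interval (-33.2007, -27.9993) does not contain 0, so the difference is significant.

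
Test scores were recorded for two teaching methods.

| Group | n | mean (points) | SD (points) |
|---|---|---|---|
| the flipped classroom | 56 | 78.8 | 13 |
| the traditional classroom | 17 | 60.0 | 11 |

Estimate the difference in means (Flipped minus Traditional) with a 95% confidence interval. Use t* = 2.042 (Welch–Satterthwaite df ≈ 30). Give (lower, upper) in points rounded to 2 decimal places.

(12.30, 25.30)

Standard errors of each mean: 13/√56 = 1.7372 and 11/√17 = 2.6679.
SE(x̄₁ − x̄₂) = √(1.7372² + 2.6679²) = 3.1836 for independent samples with unequal variances.
With t* = 2.042, the margin is 2.042 × 3.1836 = 6.5009.
x̄₁ − x̄₂ = 78.8 − 60.0 = 18.8000; the interval is 18.8000 ± 6.5009 = (12.30, 25.30).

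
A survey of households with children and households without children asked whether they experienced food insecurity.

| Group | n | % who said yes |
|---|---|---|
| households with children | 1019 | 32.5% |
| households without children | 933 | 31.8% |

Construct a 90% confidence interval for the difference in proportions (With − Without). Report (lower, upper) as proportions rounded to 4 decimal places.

The two standard errors are √(0.3250×0.6750/1019) = 0.01467 and √(0.3180×0.6820/933) = 0.01525.
Because the samples are independent, SE_diff = √(0.01467² + 0.01525²) = 0.02116.
Using z* = 1.645 for 90%, ME = 1.645 × 0.02116 = 0.03481.
p̂₁ − p̂₂ = 0.0070; interval 0.0070 ± 0.03481 gives (-0.0278, 0.0418).

(-0.0278, 0.0418)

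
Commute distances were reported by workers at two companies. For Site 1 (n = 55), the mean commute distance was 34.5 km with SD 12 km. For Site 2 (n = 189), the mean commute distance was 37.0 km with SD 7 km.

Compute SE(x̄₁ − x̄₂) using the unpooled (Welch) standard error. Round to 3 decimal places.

1.696

Standard errors of each mean: 12/√55 = 1.6181 and 7/√189 = 0.5092.
SE(x̄₁ − x̄₂) = √(1.6181² + 0.5092²) = 1.6963 for independent samples with unequal variances.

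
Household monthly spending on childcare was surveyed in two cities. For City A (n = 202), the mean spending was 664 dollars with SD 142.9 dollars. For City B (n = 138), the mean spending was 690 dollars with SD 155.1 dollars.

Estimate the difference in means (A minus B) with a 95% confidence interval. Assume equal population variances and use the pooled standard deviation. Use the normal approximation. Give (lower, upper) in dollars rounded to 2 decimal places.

Pooled variance s_p² = [201·142.9² + 137·155.1²] / (202+138−2) = 21894.0112, so s_p = 147.9663.
SE_diff = s_p·√(1/n₁ + 1/n₂) = 147.9663·√(1/202 + 1/138) = 16.3413.
z* = 1.960; margin = 1.960 × 16.3413 = 32.0289.
Difference = 664 − 690 = -26.0000.
-26.0000 ± 32.0289 → (-58.03, 6.03).

(-58.03, 6.03)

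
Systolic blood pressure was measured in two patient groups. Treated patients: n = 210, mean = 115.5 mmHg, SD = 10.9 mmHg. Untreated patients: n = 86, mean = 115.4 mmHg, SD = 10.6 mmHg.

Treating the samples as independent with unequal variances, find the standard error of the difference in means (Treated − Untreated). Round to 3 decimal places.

SE₁ = s₁/√n₁ = 10.9/√210 = 0.7522; SE₂ = 10.6/√86 = 1.1430.
Independent samples, unequal variances: SE_diff = √(SE₁² + SE₂²) = √(0.56580484 + 1.306449) = 1.3683.

1.368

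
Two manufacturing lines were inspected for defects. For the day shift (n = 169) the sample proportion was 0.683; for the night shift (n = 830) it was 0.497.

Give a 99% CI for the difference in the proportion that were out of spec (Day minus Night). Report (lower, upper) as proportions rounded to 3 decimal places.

(0.084, 0.288)

The two standard errors are √(0.6830×0.3170/169) = 0.03579 and √(0.4970×0.5030/830) = 0.01735.
Because the samples are independent, SE_diff = √(0.03579² + 0.01735²) = 0.03977.
Using z* = 2.576 for 99%, ME = 2.576 × 0.03977 = 0.10245.
p̂₁ − p̂₂ = 0.1860; interval 0.1860 ± 0.10245 gives (0.084, 0.288).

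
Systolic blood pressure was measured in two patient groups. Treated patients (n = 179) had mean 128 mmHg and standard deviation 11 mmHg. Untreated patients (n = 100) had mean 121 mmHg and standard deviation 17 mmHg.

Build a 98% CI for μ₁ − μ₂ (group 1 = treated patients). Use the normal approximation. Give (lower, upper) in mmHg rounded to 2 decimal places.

SE₁ = s₁/√n₁ = 11/√179 = 0.8222; SE₂ = 17/√100 = 1.7000.
Independent samples, unequal variances: SE_diff = √(SE₁² + SE₂²) = √(0.67601284 + 2.89) = 1.8884.
z* = 2.326, so margin of error = 2.326 × 1.8884 = 4.3924.
Difference in means = 128 − 121 = 7.0000.
7.0000 ± 4.3924 → (2.61, 11.39).

(2.61, 11.39)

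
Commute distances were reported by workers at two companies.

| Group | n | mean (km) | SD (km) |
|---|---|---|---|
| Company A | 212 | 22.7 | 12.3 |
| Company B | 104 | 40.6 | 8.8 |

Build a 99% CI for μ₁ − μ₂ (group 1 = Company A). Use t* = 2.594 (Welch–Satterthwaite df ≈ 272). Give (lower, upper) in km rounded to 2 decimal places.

Standard errors of each mean: 12.3/√212 = 0.8448 and 8.8/√104 = 0.8629.
SE(x̄₁ − x̄₂) = √(0.8448² + 0.8629²) = 1.2076 for independent samples with unequal variances.
With t* = 2.594, the margin is 2.594 × 1.2076 = 3.1325.
x̄₁ − x̄₂ = 22.7 − 40.6 = -17.9000; the interval is -17.9000 ± 3.1325 = (-21.03, -14.77).

(-21.03, -14.77)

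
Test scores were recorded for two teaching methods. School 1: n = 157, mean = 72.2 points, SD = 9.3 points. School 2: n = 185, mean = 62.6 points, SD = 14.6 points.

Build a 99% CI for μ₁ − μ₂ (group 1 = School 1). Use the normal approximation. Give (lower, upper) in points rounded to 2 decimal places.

Standard errors of each mean: 9.3/√157 = 0.7422 and 14.6/√185 = 1.0734.
SE(x̄₁ − x̄₂) = √(0.7422² + 1.0734²) = 1.3050 for independent samples with unequal variances.
With z* = 2.576, the margin is 2.576 × 1.3050 = 3.3617.
x̄₁ − x̄₂ = 72.2 − 62.6 = 9.6000; the interval is 9.6000 ± 3.3617 = (6.24, 12.96).

(6.24, 12.96)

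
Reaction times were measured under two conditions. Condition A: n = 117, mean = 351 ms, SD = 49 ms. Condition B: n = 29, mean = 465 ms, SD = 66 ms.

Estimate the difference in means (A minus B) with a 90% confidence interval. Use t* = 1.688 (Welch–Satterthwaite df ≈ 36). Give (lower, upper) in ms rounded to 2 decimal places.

Standard errors of each mean: 49/√117 = 4.5301 and 66/√29 = 12.2559.
SE(x̄₁ − x̄₂) = √(4.5301² + 12.2559²) = 13.0663 for independent samples with unequal variances.
With t* = 1.688, the margin is 1.688 × 13.0663 = 22.0559.
x̄₁ − x̄₂ = 351 − 465 = -114.0000; the interval is -114.0000 ± 22.0559 = (-136.06, -91.94).

(-136.06, -91.94)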